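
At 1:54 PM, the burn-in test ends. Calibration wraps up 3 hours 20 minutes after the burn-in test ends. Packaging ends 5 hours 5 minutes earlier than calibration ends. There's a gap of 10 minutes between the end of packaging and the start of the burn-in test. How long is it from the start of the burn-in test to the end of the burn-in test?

Calibration ends at 1:54 PM + 200 min = 5:14 PM.
Packaging ends at 5:14 PM − 305 min = 12:09 PM.
The burn-in test starts at 12:09 PM + 10 min = 12:19 PM.
From 12:19 PM to 1:54 PM is 95 minutes.

95 minutes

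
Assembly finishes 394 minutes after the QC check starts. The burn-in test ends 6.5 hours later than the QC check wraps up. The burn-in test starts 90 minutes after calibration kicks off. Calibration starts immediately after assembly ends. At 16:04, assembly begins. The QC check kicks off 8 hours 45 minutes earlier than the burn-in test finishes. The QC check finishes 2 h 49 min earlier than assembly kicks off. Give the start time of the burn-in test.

The QC check ends at 16:04 − 169 min = 13:15.
The burn-in test ends at 13:15 + 390 min = 19:45.
The QC check starts at 19:45 − 525 min = 11:00.
Assembly ends at 11:00 + 394 min = 17:34.
So calibration starts at 17:34.
The burn-in test starts at 17:34 + 90 min = 19:04.

19:04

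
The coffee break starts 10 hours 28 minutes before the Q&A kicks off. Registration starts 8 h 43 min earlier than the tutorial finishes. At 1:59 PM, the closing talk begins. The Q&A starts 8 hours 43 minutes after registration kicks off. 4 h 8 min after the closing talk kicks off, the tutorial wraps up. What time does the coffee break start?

The tutorial ends at 1:59 PM + 248 min = 6:07 PM.
Registration starts at 6:07 PM − 523 min = 9:24 AM.
The Q&A starts at 9:24 AM + 523 min = 6:07 PM.
The coffee break starts at 6:07 PM − 628 min = 7:39 AM.

7:39 AM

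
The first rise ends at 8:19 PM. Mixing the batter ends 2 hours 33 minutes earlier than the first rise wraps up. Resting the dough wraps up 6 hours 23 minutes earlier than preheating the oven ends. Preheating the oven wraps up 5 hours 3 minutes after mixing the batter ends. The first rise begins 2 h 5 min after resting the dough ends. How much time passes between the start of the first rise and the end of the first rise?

Mixing the batter ends at 8:19 PM − 153 min = 5:46 PM.
Preheating the oven ends at 5:46 PM + 303 min = 10:49 PM.
Resting the dough ends at 10:49 PM − 383 min = 4:26 PM.
The first rise starts at 4:26 PM + 125 min = 6:31 PM.
From 6:31 PM to 8:19 PM is 1 h 48 min.

1 h 48 min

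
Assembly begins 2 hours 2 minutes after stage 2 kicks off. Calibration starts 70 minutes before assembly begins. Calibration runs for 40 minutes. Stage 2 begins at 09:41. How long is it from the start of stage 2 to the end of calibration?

1 hour 32 minutes

Assembly starts at 09:41 + 122 min = 11:43.
Calibration starts at 11:43 − 70 min = 10:33.
Calibration ends at 10:33 + 40 min = 11:13.
From 09:41 to 11:13 is 1 hour 32 minutes.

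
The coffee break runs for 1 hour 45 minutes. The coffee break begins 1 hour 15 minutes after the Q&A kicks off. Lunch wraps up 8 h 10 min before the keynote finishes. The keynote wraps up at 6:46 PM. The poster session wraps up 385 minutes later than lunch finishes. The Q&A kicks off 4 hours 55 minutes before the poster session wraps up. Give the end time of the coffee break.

3:06 PM

Lunch ends at 6:46 PM − 490 min = 10:36 AM.
The poster session ends at 10:36 AM + 385 min = 5:01 PM.
The Q&A starts at 5:01 PM − 295 min = 12:06 PM.
The coffee break starts at 12:06 PM + 75 min = 1:21 PM.
The coffee break ends at 1:21 PM + 105 min = 3:06 PM.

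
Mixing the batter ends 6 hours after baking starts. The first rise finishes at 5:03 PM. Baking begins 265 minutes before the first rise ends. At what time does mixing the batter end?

Baking starts at 5:03 PM − 265 min = 12:38 PM.
Mixing the batter ends at 12:38 PM + 360 min = 6:38 PM.

6:38 PM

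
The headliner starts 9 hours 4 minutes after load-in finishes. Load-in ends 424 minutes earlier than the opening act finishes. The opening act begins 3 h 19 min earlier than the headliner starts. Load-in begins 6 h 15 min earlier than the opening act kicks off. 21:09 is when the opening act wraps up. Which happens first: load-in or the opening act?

Load-in ends at 21:09 − 424 min = 14:05.
The headliner starts at 14:05 + 544 min = 23:09.
The opening act starts at 23:09 − 199 min = 19:50.
Load-in starts at 19:50 − 375 min = 13:35.
Load-in starts at 13:35 and the opening act starts at 19:50, so load-in is first.

load-in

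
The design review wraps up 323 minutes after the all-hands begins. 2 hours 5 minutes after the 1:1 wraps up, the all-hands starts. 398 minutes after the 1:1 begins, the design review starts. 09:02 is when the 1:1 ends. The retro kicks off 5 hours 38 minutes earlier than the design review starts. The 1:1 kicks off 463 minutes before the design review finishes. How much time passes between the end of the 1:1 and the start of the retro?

45 minutes

The all-hands starts at 09:02 + 125 min = 11:07.
The design review ends at 11:07 + 323 min = 16:30.
The 1:1 starts at 16:30 − 463 min = 08:47.
The design review starts at 08:47 + 398 min = 15:25.
The retro starts at 15:25 − 338 min = 09:47.
From 09:02 to 09:47 is 45 minutes.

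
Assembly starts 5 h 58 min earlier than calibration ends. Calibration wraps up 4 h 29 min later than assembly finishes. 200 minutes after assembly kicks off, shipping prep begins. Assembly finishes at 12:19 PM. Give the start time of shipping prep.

Calibration ends at 12:19 PM + 269 min = 4:48 PM.
Assembly starts at 4:48 PM − 358 min = 10:50 AM.
Shipping prep starts at 10:50 AM + 200 min = 2:10 PM.

2:10 PM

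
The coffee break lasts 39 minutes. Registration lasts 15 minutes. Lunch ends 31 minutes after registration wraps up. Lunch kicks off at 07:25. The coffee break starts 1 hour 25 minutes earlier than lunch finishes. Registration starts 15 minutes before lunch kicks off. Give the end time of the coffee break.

Registration starts at 07:25 − 15 min = 07:10.
Registration ends at 07:10 + 15 min = 07:25.
Lunch ends at 07:25 + 31 min = 07:56.
The coffee break starts at 07:56 − 85 min = 06:31.
The coffee break ends at 06:31 + 39 min = 07:10.

07:10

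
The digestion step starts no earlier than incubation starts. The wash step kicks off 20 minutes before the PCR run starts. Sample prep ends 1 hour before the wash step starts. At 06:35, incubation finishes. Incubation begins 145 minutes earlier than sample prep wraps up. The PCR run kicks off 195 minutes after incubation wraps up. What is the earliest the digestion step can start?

06:05

The PCR run starts at 06:35 + 195 min = 09:50.
The wash step starts at 09:50 − 20 min = 09:30.
Sample prep ends at 09:30 − 60 min = 08:30.
Incubation starts at 08:30 − 145 min = 06:05.
The digestion step is bounded by incubation, so the earliest it can start is 06:05.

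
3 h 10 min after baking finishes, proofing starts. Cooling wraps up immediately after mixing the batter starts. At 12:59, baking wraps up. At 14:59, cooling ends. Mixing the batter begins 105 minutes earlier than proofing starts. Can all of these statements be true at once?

No

Proofing starts at 12:59 + 190 min = 16:09.
Mixing the batter starts at 16:09 − 105 min = 14:24.
So cooling ends at 14:24.
But cooling is also said to end at 14:59 — a 35-minute conflict.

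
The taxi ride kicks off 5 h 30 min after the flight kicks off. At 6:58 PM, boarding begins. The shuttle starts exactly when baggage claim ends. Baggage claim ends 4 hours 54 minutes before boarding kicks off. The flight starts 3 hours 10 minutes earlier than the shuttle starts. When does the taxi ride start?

Baggage claim ends at 6:58 PM − 294 min = 2:04 PM.
So the shuttle starts at 2:04 PM.
The flight starts at 2:04 PM − 190 min = 10:54 AM.
The taxi ride starts at 10:54 AM + 330 min = 4:24 PM.

4:24 PM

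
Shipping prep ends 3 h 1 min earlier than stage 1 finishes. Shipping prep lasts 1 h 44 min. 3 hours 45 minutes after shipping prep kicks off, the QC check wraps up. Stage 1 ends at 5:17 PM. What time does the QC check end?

Shipping prep ends at 5:17 PM − 181 min = 2:16 PM.
Shipping prep starts at 2:16 PM − 104 min = 12:32 PM.
The QC check ends at 12:32 PM + 225 min = 4:17 PM.

4:17 PM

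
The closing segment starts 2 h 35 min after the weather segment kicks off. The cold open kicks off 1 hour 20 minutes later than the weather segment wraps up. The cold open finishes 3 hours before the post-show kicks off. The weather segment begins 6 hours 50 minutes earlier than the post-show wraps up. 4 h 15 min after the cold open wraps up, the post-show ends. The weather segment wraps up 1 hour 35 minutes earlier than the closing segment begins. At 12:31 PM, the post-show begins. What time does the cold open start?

The cold open ends at 12:31 PM − 180 min = 9:31 AM.
The post-show ends at 9:31 AM + 255 min = 1:46 PM.
The weather segment starts at 1:46 PM − 410 min = 6:56 AM.
The closing segment starts at 6:56 AM + 155 min = 9:31 AM.
The weather segment ends at 9:31 AM − 95 min = 7:56 AM.
The cold open starts at 7:56 AM + 80 min = 9:16 AM.

9:16 AM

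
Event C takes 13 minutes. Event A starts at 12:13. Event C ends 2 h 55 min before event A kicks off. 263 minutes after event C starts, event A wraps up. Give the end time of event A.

13:28

Event C ends at 12:13 − 175 min = 09:18.
Event C starts at 09:18 − 13 min = 09:05.
Event A ends at 09:05 + 263 min = 13:28.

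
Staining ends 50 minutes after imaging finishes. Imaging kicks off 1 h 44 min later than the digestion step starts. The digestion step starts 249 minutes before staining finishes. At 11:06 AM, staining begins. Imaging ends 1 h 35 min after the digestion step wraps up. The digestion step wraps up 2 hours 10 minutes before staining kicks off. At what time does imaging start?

8:56 AM

The digestion step ends at 11:06 AM − 130 min = 8:56 AM.
Imaging ends at 8:56 AM + 95 min = 10:31 AM.
Staining ends at 10:31 AM + 50 min = 11:21 AM.
The digestion step starts at 11:21 AM − 249 min = 7:12 AM.
Imaging starts at 7:12 AM + 104 min = 8:56 AM.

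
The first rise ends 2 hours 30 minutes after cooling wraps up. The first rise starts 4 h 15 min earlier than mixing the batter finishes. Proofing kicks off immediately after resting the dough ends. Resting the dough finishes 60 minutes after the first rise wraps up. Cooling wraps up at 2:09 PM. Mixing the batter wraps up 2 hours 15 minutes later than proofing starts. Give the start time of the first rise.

The first rise ends at 2:09 PM + 150 min = 4:39 PM.
Resting the dough ends at 4:39 PM + 60 min = 5:39 PM.
So proofing starts at 5:39 PM.
Mixing the batter ends at 5:39 PM + 135 min = 7:54 PM.
The first rise starts at 7:54 PM − 255 min = 3:39 PM.

3:39 PM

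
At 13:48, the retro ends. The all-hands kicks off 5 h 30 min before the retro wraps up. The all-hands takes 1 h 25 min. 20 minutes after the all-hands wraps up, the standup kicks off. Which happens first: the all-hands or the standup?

The all-hands starts at 13:48 − 330 min = 08:18.
The all-hands ends at 08:18 + 85 min = 09:43.
The standup starts at 09:43 + 20 min = 10:03.
The all-hands starts at 08:18 and the standup starts at 10:03, so the all-hands is first.

the all-hands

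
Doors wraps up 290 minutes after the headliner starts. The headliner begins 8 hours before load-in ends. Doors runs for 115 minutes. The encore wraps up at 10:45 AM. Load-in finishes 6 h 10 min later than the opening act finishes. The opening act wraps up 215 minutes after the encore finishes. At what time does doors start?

3:25 PM

The opening act ends at 10:45 AM + 215 min = 2:20 PM.
Load-in ends at 2:20 PM + 370 min = 8:30 PM.
The headliner starts at 8:30 PM − 480 min = 12:30 PM.
Doors ends at 12:30 PM + 290 min = 5:20 PM.
Doors starts at 5:20 PM − 115 min = 3:25 PM.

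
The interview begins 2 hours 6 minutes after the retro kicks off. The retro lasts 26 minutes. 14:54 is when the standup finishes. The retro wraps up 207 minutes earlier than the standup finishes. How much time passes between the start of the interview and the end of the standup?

107 minutes

The retro ends at 14:54 − 207 min = 11:27.
The retro starts at 11:27 − 26 min = 11:01.
The interview starts at 11:01 + 126 min = 13:07.
From 13:07 to 14:54 is 107 minutes.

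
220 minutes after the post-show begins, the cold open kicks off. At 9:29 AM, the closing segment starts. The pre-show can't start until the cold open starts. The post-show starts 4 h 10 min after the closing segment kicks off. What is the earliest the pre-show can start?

The post-show starts at 9:29 AM + 250 min = 1:39 PM.
The cold open starts at 1:39 PM + 220 min = 5:19 PM.
The pre-show is bounded by the cold open, so the earliest it can start is 5:19 PM.

5:19 PM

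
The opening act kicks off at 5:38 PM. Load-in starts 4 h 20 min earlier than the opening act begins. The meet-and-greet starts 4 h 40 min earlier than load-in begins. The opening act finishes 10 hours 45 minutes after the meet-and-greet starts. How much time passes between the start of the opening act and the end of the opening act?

Load-in starts at 5:38 PM − 260 min = 1:18 PM.
The meet-and-greet starts at 1:18 PM − 280 min = 8:38 AM.
The opening act ends at 8:38 AM + 645 min = 7:23 PM.
From 5:38 PM to 7:23 PM is 105 minutes.

105 minutes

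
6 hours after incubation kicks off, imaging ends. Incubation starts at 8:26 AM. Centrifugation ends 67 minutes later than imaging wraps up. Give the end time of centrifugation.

Imaging ends at 8:26 AM + 360 min = 2:26 PM.
Centrifugation ends at 2:26 PM + 67 min = 3:33 PM.

3:33 PM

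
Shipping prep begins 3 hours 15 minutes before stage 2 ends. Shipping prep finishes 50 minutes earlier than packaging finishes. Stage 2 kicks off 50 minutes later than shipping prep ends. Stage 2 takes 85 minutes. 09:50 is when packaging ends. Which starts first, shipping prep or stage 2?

Shipping prep ends at 09:50 − 50 min = 09:00.
Stage 2 starts at 09:00 + 50 min = 09:50.
Stage 2 ends at 09:50 + 85 min = 11:15.
Shipping prep starts at 11:15 − 195 min = 08:00.
Shipping prep starts at 08:00 and stage 2 starts at 09:50, so shipping prep is first.

shipping prep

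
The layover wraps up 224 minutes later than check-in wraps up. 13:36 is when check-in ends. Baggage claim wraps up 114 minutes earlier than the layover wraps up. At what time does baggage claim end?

15:26

The layover ends at 13:36 + 224 min = 17:20.
Baggage claim ends at 17:20 − 114 min = 15:26.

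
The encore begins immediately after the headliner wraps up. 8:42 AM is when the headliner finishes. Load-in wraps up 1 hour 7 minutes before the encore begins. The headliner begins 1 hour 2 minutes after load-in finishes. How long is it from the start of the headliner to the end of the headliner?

5 minutes

The encore starts at 8:42 AM.
Load-in ends at 8:42 AM − 67 min = 7:35 AM.
The headliner starts at 7:35 AM + 62 min = 8:37 AM.
From 8:37 AM to 8:42 AM is 5 minutes.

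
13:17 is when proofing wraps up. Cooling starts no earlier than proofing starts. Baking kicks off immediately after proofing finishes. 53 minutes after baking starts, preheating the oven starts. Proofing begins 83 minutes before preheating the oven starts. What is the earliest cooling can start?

12:47

Baking starts at 13:17.
Preheating the oven starts at 13:17 + 53 min = 14:10.
Proofing starts at 14:10 − 83 min = 12:47.
Cooling is bounded by proofing, so the earliest it can start is 12:47.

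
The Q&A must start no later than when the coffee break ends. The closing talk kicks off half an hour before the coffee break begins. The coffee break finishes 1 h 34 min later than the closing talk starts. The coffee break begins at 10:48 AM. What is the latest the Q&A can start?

11:52 AM

The closing talk starts at 10:48 AM − 30 min = 10:18 AM.
The coffee break ends at 10:18 AM + 94 min = 11:52 AM.
The Q&A is bounded by the coffee break, so the latest it can start is 11:52 AM.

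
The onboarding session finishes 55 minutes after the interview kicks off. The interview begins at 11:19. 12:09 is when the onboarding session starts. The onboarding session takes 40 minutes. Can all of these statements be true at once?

The onboarding session ends at 11:19 + 55 min = 12:14.
The onboarding session starts at 12:14 − 40 min = 11:34.
But the onboarding session is also said to start at 12:09 — a 35-minute conflict.

No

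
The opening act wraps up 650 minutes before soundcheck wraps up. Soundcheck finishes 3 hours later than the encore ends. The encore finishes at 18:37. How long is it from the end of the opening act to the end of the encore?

Soundcheck ends at 18:37 + 180 min = 21:37.
The opening act ends at 21:37 − 650 min = 10:47.
From 10:47 to 18:37 is 470 minutes.

470 minutes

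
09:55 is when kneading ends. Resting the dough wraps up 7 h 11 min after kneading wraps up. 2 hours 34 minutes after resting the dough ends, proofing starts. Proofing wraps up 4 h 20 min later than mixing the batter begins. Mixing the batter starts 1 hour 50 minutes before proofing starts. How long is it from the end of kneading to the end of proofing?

Resting the dough ends at 09:55 + 431 min = 17:06.
Proofing starts at 17:06 + 154 min = 19:40.
Mixing the batter starts at 19:40 − 110 min = 17:50.
Proofing ends at 17:50 + 260 min = 22:10.
From 09:55 to 22:10 is 12 h 15 min.

12 h 15 min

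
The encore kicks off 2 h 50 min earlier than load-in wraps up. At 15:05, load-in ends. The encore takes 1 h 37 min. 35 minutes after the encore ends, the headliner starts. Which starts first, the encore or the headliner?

the encore

The encore starts at 15:05 − 170 min = 12:15.
The encore ends at 12:15 + 97 min = 13:52.
The headliner starts at 13:52 + 35 min = 14:27.
The encore starts at 12:15 and the headliner starts at 14:27, so the encore is first.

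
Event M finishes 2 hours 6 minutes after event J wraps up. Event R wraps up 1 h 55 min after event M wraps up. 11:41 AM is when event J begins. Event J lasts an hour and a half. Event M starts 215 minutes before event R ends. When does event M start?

1:37 PM

Event J ends at 11:41 AM + 90 min = 1:11 PM.
Event M ends at 1:11 PM + 126 min = 3:17 PM.
Event R ends at 3:17 PM + 115 min = 5:12 PM.
Event M starts at 5:12 PM − 215 min = 1:37 PM.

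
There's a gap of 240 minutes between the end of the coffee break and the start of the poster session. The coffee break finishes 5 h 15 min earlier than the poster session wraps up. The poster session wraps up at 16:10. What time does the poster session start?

14:55

The coffee break ends at 16:10 − 315 min = 10:55.
The poster session starts at 10:55 + 240 min = 14:55.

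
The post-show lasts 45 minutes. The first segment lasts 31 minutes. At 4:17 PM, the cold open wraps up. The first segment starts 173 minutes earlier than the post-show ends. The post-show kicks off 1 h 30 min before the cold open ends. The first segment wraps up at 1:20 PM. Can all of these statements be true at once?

No

The post-show starts at 4:17 PM − 90 min = 2:47 PM.
The post-show ends at 2:47 PM + 45 min = 3:32 PM.
The first segment starts at 3:32 PM − 173 min = 12:39 PM.
The first segment ends at 12:39 PM + 31 min = 1:10 PM.
But the first segment is also said to end at 1:20 PM — a 10-minute conflict.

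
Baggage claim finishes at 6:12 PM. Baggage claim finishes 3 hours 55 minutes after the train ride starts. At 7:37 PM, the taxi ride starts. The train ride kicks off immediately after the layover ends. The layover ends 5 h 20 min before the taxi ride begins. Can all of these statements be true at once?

The layover ends at 7:37 PM − 320 min = 2:17 PM.
So the train ride starts at 2:17 PM.
Baggage claim ends at 2:17 PM + 235 min = 6:12 PM.
That matches the stated 6:12 PM, so the schedule is consistent.

Yes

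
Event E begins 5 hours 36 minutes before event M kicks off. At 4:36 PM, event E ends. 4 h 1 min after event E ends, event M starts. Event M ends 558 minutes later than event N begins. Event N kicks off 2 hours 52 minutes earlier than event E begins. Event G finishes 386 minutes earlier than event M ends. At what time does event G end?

3:01 PM

Event M starts at 4:36 PM + 241 min = 8:37 PM.
Event E starts at 8:37 PM − 336 min = 3:01 PM.
Event N starts at 3:01 PM − 172 min = 12:09 PM.
Event M ends at 12:09 PM + 558 min = 9:27 PM.
Event G ends at 9:27 PM − 386 min = 3:01 PM.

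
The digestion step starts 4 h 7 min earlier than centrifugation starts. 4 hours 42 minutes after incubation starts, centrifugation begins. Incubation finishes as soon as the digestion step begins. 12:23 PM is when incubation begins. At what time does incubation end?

12:58 PM

Centrifugation starts at 12:23 PM + 282 min = 5:05 PM.
The digestion step starts at 5:05 PM − 247 min = 12:58 PM.
So incubation ends at 12:58 PM.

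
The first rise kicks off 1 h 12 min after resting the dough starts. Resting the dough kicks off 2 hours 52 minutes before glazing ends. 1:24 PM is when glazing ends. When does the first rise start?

Resting the dough starts at 1:24 PM − 172 min = 10:32 AM.
The first rise starts at 10:32 AM + 72 min = 11:44 AM.

11:44 AM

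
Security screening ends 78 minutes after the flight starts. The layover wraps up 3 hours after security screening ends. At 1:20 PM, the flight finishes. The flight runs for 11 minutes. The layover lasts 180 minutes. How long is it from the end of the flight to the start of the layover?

The flight starts at 1:20 PM − 11 min = 1:09 PM.
Security screening ends at 1:09 PM + 78 min = 2:27 PM.
The layover ends at 2:27 PM + 180 min = 5:27 PM.
The layover starts at 5:27 PM − 180 min = 2:27 PM.
From 1:20 PM to 2:27 PM is 67 minutes.

67 minutes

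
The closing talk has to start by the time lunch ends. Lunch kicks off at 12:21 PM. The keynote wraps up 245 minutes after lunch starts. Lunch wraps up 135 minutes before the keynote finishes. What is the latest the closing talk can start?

The keynote ends at 12:21 PM + 245 min = 4:26 PM.
Lunch ends at 4:26 PM − 135 min = 2:11 PM.
The closing talk is bounded by lunch, so the latest it can start is 2:11 PM.

2:11 PM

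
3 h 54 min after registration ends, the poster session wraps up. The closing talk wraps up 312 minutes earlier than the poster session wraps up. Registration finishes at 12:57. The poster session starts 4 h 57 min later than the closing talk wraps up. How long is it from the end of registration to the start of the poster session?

The poster session ends at 12:57 + 234 min = 16:51.
The closing talk ends at 16:51 − 312 min = 11:39.
The poster session starts at 11:39 + 297 min = 16:36.
From 12:57 to 16:36 is 219 minutes.

219 minutes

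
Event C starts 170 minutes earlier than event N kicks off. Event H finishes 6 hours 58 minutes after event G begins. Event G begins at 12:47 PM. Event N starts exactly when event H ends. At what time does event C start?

Event H ends at 12:47 PM + 418 min = 7:45 PM.
So event N starts at 7:45 PM.
Event C starts at 7:45 PM − 170 min = 4:55 PM.

4:55 PM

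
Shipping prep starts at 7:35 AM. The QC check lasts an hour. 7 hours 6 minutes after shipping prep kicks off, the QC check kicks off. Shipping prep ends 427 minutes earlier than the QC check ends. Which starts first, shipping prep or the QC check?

shipping prep

The QC check starts at 7:35 AM + 426 min = 2:41 PM.
Shipping prep starts at 7:35 AM and the QC check starts at 2:41 PM, so shipping prep is first.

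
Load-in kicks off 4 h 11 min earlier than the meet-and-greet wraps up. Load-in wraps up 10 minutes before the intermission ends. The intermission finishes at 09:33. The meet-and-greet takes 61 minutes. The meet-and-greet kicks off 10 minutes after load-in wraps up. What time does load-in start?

Load-in ends at 09:33 − 10 min = 09:23.
The meet-and-greet starts at 09:23 + 10 min = 09:33.
The meet-and-greet ends at 09:33 + 61 min = 10:34.
Load-in starts at 10:34 − 251 min = 06:23.

06:23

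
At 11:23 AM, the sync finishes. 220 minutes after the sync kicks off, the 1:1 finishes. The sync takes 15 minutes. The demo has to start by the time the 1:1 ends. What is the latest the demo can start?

The sync starts at 11:23 AM − 15 min = 11:08 AM.
The 1:1 ends at 11:08 AM + 220 min = 2:48 PM.
The demo is bounded by the 1:1, so the latest it can start is 2:48 PM.

2:48 PM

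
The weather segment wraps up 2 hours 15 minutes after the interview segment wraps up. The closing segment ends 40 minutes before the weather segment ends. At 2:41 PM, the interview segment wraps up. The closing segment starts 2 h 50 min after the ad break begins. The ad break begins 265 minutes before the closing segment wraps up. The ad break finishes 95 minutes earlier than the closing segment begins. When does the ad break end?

The weather segment ends at 2:41 PM + 135 min = 4:56 PM.
The closing segment ends at 4:56 PM − 40 min = 4:16 PM.
The ad break starts at 4:16 PM − 265 min = 11:51 AM.
The closing segment starts at 11:51 AM + 170 min = 2:41 PM.
The ad break ends at 2:41 PM − 95 min = 1:06 PM.

1:06 PM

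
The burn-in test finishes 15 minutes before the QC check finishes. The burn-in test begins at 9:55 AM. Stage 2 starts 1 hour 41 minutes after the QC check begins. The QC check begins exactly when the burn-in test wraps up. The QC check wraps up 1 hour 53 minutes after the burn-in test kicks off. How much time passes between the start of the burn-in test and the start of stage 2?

3 hours 19 minutes

The QC check ends at 9:55 AM + 113 min = 11:48 AM.
The burn-in test ends at 11:48 AM − 15 min = 11:33 AM.
So the QC check starts at 11:33 AM.
Stage 2 starts at 11:33 AM + 101 min = 1:14 PM.
From 9:55 AM to 1:14 PM is 3 hours 19 minutes.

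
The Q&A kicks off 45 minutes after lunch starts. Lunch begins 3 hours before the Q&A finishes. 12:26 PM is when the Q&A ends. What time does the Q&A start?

10:11 AM

Lunch starts at 12:26 PM − 180 min = 9:26 AM.
The Q&A starts at 9:26 AM + 45 min = 10:11 AM.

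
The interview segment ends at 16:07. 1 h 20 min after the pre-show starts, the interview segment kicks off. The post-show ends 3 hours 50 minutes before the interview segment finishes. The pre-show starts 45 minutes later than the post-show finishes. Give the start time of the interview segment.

14:22

The post-show ends at 16:07 − 230 min = 12:17.
The pre-show starts at 12:17 + 45 min = 13:02.
The interview segment starts at 13:02 + 80 min = 14:22.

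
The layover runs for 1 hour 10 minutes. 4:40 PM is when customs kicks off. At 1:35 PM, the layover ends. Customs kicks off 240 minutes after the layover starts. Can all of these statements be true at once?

The layover starts at 1:35 PM − 70 min = 12:25 PM.
Customs starts at 12:25 PM + 240 min = 4:25 PM.
But customs is also said to start at 4:40 PM — a 15-minute conflict.

No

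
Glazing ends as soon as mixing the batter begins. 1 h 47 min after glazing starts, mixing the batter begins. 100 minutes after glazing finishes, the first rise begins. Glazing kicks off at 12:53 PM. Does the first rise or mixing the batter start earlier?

mixing the batter

Mixing the batter starts at 12:53 PM + 107 min = 2:40 PM.
So glazing ends at 2:40 PM.
The first rise starts at 2:40 PM + 100 min = 4:20 PM.
The first rise starts at 4:20 PM and mixing the batter starts at 2:40 PM, so mixing the batter is first.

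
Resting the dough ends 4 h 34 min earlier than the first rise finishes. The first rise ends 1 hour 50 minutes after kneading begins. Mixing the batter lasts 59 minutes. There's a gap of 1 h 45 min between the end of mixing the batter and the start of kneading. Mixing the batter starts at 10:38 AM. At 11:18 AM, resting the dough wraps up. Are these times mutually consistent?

Mixing the batter ends at 10:38 AM + 59 min = 11:37 AM.
Kneading starts at 11:37 AM + 105 min = 1:22 PM.
The first rise ends at 1:22 PM + 110 min = 3:12 PM.
Resting the dough ends at 3:12 PM − 274 min = 10:38 AM.
But resting the dough is also said to end at 11:18 AM — a 40-minute conflict.

No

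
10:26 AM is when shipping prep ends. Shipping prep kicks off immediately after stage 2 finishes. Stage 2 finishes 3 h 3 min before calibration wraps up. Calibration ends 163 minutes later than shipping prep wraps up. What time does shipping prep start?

10:06 AM

Calibration ends at 10:26 AM + 163 min = 1:09 PM.
Stage 2 ends at 1:09 PM − 183 min = 10:06 AM.
So shipping prep starts at 10:06 AM.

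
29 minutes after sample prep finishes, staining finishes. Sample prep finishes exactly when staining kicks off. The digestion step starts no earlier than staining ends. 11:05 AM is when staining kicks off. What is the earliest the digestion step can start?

Sample prep ends at 11:05 AM.
Staining ends at 11:05 AM + 29 min = 11:34 AM.
The digestion step is bounded by staining, so the earliest it can start is 11:34 AM.

11:34 AM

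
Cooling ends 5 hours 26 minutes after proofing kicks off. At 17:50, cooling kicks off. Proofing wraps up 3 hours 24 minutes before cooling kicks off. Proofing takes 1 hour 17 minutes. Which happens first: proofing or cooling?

Proofing ends at 17:50 − 204 min = 14:26.
Proofing starts at 14:26 − 77 min = 13:09.
Proofing starts at 13:09 and cooling starts at 17:50, so proofing is first.

proofing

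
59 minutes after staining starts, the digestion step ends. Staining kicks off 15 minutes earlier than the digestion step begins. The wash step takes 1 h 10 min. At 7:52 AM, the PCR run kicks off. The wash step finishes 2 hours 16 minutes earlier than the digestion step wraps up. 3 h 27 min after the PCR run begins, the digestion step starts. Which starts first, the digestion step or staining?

staining

The digestion step starts at 7:52 AM + 207 min = 11:19 AM.
Staining starts at 11:19 AM − 15 min = 11:04 AM.
The digestion step starts at 11:19 AM and staining starts at 11:04 AM, so staining is first.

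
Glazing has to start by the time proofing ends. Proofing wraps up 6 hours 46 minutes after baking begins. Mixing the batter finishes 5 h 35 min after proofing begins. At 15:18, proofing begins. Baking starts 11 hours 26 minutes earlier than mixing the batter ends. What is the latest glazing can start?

Mixing the batter ends at 15:18 + 335 min = 20:53.
Baking starts at 20:53 − 686 min = 09:27.
Proofing ends at 09:27 + 406 min = 16:13.
Glazing is bounded by proofing, so the latest it can start is 16:13.

16:13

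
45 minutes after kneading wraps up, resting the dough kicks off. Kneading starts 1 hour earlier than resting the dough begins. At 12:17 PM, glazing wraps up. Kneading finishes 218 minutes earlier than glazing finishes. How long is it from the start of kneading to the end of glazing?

Kneading ends at 12:17 PM − 218 min = 8:39 AM.
Resting the dough starts at 8:39 AM + 45 min = 9:24 AM.
Kneading starts at 9:24 AM − 60 min = 8:24 AM.
From 8:24 AM to 12:17 PM is 3 h 53 min.

3 h 53 min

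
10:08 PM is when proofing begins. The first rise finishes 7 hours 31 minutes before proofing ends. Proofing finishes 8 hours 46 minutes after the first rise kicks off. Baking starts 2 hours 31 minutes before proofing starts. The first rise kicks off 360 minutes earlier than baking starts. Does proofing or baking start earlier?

baking

Baking starts at 10:08 PM − 151 min = 7:37 PM.
Proofing starts at 10:08 PM and baking starts at 7:37 PM, so baking is first.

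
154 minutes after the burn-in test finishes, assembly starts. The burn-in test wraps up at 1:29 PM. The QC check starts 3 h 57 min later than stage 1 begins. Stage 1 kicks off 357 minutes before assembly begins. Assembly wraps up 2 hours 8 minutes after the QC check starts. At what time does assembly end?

Assembly starts at 1:29 PM + 154 min = 4:03 PM.
Stage 1 starts at 4:03 PM − 357 min = 10:06 AM.
The QC check starts at 10:06 AM + 237 min = 2:03 PM.
Assembly ends at 2:03 PM + 128 min = 4:11 PM.

4:11 PM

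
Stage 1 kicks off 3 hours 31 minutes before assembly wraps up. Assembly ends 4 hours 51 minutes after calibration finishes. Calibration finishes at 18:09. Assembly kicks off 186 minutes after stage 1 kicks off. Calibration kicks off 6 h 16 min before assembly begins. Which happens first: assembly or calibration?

Assembly ends at 18:09 + 291 min = 23:00.
Stage 1 starts at 23:00 − 211 min = 19:29.
Assembly starts at 19:29 + 186 min = 22:35.
Calibration starts at 22:35 − 376 min = 16:19.
Assembly starts at 22:35 and calibration starts at 16:19, so calibration is first.

calibration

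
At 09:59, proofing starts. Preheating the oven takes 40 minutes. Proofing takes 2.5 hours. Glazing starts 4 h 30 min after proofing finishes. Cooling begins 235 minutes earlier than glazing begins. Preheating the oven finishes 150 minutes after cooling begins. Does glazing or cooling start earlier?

cooling

Proofing ends at 09:59 + 150 min = 12:29.
Glazing starts at 12:29 + 270 min = 16:59.
Cooling starts at 16:59 − 235 min = 13:04.
Glazing starts at 16:59 and cooling starts at 13:04, so cooling is first.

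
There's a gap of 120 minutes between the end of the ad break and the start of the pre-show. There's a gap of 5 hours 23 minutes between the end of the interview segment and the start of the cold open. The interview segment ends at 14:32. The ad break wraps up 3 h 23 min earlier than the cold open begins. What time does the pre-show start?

18:32

The cold open starts at 14:32 + 323 min = 19:55.
The ad break ends at 19:55 − 203 min = 16:32.
The pre-show starts at 16:32 + 120 min = 18:32.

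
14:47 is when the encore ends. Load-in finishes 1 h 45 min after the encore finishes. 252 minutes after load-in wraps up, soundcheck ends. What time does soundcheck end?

20:44

Load-in ends at 14:47 + 105 min = 16:32.
Soundcheck ends at 16:32 + 252 min = 20:44.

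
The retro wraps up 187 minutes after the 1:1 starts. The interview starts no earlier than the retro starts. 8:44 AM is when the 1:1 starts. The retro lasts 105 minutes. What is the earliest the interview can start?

The retro ends at 8:44 AM + 187 min = 11:51 AM.
The retro starts at 11:51 AM − 105 min = 10:06 AM.
The interview is bounded by the retro, so the earliest it can start is 10:06 AM.

10:06 AM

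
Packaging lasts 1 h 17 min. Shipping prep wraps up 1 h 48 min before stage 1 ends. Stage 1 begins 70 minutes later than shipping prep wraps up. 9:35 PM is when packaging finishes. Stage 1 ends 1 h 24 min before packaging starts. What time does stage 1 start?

6:16 PM

Packaging starts at 9:35 PM − 77 min = 8:18 PM.
Stage 1 ends at 8:18 PM − 84 min = 6:54 PM.
Shipping prep ends at 6:54 PM − 108 min = 5:06 PM.
Stage 1 starts at 5:06 PM + 70 min = 6:16 PM.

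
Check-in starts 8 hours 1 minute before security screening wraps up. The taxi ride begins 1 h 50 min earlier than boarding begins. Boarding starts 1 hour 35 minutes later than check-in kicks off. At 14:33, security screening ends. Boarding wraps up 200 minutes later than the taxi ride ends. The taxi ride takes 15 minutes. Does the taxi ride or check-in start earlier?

Check-in starts at 14:33 − 481 min = 06:32.
Boarding starts at 06:32 + 95 min = 08:07.
The taxi ride starts at 08:07 − 110 min = 06:17.
The taxi ride starts at 06:17 and check-in starts at 06:32, so the taxi ride is first.

the taxi ride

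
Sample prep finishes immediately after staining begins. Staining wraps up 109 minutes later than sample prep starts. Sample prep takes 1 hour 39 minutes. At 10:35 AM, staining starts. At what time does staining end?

10:45 AM

Sample prep ends at 10:35 AM.
Sample prep starts at 10:35 AM − 99 min = 8:56 AM.
Staining ends at 8:56 AM + 109 min = 10:45 AM.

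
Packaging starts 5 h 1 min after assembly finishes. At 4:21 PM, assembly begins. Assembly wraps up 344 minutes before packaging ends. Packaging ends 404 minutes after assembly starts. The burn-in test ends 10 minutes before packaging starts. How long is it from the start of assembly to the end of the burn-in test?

5 hours 51 minutes

Packaging ends at 4:21 PM + 404 min = 11:05 PM.
Assembly ends at 11:05 PM − 344 min = 5:21 PM.
Packaging starts at 5:21 PM + 301 min = 10:22 PM.
The burn-in test ends at 10:22 PM − 10 min = 10:12 PM.
From 4:21 PM to 10:12 PM is 5 hours 51 minutes.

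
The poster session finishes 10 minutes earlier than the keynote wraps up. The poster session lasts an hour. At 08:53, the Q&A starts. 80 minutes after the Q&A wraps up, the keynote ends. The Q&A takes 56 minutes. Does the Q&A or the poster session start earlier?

The Q&A ends at 08:53 + 56 min = 09:49.
The keynote ends at 09:49 + 80 min = 11:09.
The poster session ends at 11:09 − 10 min = 10:59.
The poster session starts at 10:59 − 60 min = 09:59.
The Q&A starts at 08:53 and the poster session starts at 09:59, so the Q&A is first.

the Q&A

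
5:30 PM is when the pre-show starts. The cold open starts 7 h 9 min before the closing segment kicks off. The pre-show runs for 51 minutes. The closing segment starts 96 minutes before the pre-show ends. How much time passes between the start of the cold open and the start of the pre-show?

474 minutes

The pre-show ends at 5:30 PM + 51 min = 6:21 PM.
The closing segment starts at 6:21 PM − 96 min = 4:45 PM.
The cold open starts at 4:45 PM − 429 min = 9:36 AM.
From 9:36 AM to 5:30 PM is 474 minutes.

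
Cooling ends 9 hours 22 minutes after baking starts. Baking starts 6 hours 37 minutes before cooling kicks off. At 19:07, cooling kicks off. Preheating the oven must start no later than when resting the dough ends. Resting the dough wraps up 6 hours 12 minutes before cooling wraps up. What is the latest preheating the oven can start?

Baking starts at 19:07 − 397 min = 12:30.
Cooling ends at 12:30 + 562 min = 21:52.
Resting the dough ends at 21:52 − 372 min = 15:40.
Preheating the oven is bounded by resting the dough, so the latest it can start is 15:40.

15:40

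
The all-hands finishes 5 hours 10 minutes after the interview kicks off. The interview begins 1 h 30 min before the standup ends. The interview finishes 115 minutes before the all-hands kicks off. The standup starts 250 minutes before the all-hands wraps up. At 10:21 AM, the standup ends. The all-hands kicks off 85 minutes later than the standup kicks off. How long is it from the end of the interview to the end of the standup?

The interview starts at 10:21 AM − 90 min = 8:51 AM.
The all-hands ends at 8:51 AM + 310 min = 2:01 PM.
The standup starts at 2:01 PM − 250 min = 9:51 AM.
The all-hands starts at 9:51 AM + 85 min = 11:16 AM.
The interview ends at 11:16 AM − 115 min = 9:21 AM.
From 9:21 AM to 10:21 AM is 1 hour.

1 hour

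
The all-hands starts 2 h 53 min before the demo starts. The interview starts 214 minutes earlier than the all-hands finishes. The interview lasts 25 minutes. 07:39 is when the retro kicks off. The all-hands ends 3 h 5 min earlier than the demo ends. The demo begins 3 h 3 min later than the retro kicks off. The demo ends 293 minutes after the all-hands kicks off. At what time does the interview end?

The demo starts at 07:39 + 183 min = 10:42.
The all-hands starts at 10:42 − 173 min = 07:49.
The demo ends at 07:49 + 293 min = 12:42.
The all-hands ends at 12:42 − 185 min = 09:37.
The interview starts at 09:37 − 214 min = 06:03.
The interview ends at 06:03 + 25 min = 06:28.

06:28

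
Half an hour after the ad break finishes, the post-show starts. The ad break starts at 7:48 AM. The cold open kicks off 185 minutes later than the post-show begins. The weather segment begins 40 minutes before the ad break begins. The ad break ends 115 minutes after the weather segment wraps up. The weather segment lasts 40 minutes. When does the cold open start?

The weather segment starts at 7:48 AM − 40 min = 7:08 AM.
The weather segment ends at 7:08 AM + 40 min = 7:48 AM.
The ad break ends at 7:48 AM + 115 min = 9:43 AM.
The post-show starts at 9:43 AM + 30 min = 10:13 AM.
The cold open starts at 10:13 AM + 185 min = 1:18 PM.

1:18 PM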